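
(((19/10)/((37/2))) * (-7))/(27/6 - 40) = 266/13135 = 0.02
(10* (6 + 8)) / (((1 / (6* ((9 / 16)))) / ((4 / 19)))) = 1890 / 19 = 99.47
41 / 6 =6.83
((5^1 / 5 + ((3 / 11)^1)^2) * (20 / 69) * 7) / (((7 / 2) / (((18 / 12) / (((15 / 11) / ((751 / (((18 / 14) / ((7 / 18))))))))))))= 9567740 / 61479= 155.63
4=4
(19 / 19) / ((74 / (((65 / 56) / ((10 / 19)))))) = 247 / 8288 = 0.03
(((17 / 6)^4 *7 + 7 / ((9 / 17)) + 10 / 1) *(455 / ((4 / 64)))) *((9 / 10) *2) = 55941613 / 9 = 6215734.78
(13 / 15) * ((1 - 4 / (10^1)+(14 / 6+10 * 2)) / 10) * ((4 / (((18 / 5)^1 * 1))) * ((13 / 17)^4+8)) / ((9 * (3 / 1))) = 1038590696 / 1522170225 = 0.68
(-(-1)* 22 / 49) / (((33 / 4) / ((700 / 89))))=800 / 1869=0.43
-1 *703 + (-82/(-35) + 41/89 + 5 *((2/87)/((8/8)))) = -189725594/271005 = -700.08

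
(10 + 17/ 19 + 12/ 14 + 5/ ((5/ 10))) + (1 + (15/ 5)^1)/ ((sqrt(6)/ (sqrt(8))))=8*sqrt(3)/ 3 + 2893/ 133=26.37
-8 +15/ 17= -121/ 17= -7.12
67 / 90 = 0.74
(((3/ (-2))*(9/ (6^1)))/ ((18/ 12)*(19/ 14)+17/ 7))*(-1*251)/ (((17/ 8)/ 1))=126504/ 2125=59.53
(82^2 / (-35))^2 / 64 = 2825761 / 4900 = 576.69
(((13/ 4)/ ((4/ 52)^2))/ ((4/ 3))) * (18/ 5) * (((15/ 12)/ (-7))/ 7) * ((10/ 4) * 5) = -1482975/ 3136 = -472.89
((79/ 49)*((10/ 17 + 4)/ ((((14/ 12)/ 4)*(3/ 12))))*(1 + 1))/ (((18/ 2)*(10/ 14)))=31.56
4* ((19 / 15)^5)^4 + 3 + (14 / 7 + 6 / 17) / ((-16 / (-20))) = 2589703288086929631025133993 / 5652936441135406494140625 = 458.12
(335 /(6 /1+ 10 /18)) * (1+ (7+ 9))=868.73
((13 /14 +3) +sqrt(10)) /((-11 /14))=-5-14 * sqrt(10) /11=-9.02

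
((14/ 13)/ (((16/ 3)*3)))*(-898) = -3143/ 52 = -60.44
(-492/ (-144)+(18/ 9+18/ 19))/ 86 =1451/ 19608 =0.07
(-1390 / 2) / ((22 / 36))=-12510 / 11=-1137.27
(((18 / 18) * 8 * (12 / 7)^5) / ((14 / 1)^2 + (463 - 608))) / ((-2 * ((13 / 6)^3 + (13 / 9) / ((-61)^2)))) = -266660315136 / 2335852540931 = -0.11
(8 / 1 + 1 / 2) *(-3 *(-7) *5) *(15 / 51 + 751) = 670530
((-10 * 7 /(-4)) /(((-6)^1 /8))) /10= -7 /3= -2.33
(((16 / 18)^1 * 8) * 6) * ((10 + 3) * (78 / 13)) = 3328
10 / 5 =2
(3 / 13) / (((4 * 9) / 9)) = 3 / 52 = 0.06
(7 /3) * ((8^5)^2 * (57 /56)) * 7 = 17850957824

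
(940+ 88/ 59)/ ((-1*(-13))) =55548/ 767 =72.42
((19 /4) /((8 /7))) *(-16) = -133 /2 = -66.50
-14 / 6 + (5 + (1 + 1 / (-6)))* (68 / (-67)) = -553 / 67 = -8.25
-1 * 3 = -3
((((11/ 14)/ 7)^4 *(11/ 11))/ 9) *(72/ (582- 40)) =14641/ 6249044284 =0.00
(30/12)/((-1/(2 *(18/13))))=-90/13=-6.92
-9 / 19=-0.47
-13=-13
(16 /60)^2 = 16 /225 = 0.07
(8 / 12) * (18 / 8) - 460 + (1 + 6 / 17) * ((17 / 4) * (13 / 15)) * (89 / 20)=-523589 / 1200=-436.32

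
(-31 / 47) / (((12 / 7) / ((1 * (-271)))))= 58807 / 564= 104.27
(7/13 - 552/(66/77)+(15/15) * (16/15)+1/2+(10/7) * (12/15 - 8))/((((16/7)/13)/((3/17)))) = -1780453/2720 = -654.58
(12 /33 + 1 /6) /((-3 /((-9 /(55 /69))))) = 483 /242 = 2.00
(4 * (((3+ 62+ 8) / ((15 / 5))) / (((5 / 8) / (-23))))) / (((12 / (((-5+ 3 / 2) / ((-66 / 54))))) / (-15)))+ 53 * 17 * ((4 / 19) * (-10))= 2283244 / 209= 10924.61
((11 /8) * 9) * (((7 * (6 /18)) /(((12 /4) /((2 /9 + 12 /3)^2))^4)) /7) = 5978214190432 /1162261467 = 5143.61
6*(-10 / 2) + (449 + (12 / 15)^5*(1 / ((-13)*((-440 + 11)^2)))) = 3132722895851 / 7476665625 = 419.00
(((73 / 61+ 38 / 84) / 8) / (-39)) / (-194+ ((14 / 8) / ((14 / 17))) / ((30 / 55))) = 13 / 467565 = 0.00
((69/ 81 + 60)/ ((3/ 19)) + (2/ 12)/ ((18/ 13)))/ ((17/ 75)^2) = 78066875/ 10404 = 7503.54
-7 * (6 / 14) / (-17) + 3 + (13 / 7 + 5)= 1194 / 119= 10.03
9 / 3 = 3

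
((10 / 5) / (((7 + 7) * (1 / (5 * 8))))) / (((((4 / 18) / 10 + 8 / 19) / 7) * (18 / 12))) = 22800 / 379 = 60.16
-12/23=-0.52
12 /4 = 3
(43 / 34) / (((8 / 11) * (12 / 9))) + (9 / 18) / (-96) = 1.30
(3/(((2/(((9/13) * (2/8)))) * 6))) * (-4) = -9/52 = -0.17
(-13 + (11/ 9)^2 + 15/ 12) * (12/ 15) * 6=-6646/ 135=-49.23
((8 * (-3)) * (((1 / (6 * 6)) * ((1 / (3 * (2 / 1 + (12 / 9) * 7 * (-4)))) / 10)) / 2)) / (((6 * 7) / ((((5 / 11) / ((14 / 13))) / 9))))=13 / 37022832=0.00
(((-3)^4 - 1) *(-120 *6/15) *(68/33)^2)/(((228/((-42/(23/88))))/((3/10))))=16572416/4807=3447.56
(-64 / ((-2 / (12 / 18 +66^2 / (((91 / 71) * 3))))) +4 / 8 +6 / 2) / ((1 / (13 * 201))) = 1327083941 / 14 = 94791710.07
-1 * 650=-650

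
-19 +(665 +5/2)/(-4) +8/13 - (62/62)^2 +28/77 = -212665/1144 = -185.90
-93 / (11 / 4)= -33.82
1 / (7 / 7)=1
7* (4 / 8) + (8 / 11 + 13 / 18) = 490 / 99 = 4.95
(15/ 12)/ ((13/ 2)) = 5/ 26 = 0.19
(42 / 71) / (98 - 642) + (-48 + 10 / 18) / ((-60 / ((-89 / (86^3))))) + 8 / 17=194594422009 / 414568579680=0.47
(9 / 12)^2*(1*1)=9 / 16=0.56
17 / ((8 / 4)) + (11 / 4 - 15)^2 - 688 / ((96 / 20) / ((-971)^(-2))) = 158.56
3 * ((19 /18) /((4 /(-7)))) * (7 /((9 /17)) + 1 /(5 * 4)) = -317737 /4320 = -73.55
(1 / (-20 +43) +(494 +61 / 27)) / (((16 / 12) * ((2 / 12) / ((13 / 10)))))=1001663 / 345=2903.37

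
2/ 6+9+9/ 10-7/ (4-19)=107/ 10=10.70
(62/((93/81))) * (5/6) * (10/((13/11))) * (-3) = -14850/13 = -1142.31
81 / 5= 16.20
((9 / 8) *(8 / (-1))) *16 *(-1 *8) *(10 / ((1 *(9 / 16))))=20480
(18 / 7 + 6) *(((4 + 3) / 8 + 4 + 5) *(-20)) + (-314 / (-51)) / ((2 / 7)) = -596657 / 357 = -1671.31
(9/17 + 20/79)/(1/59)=62009/1343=46.17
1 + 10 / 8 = 9 / 4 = 2.25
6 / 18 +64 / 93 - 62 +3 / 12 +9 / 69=-60.60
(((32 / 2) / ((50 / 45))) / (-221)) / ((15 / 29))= -696 / 5525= -0.13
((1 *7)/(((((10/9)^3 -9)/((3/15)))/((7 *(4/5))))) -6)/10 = -488517/695125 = -0.70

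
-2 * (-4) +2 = 10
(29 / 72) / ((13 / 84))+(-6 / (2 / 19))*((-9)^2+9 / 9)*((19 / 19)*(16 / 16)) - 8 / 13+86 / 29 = -4669.05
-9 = -9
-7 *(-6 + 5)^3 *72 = 504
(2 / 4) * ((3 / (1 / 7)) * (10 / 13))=105 / 13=8.08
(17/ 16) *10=85/ 8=10.62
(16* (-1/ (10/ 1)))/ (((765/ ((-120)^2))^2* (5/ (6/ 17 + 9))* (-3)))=1736704/ 4913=353.49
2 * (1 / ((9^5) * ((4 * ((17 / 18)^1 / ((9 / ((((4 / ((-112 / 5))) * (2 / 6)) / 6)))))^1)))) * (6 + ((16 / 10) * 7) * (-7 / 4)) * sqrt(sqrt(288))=0.46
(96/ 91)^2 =9216/ 8281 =1.11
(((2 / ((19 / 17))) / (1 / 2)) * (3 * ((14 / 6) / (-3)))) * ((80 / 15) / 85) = -448 / 855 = -0.52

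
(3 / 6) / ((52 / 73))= 73 / 104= 0.70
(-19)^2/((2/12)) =2166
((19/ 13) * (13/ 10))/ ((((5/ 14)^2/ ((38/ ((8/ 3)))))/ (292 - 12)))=1485876/ 25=59435.04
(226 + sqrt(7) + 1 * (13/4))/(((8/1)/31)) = 31 * sqrt(7)/8 + 28427/32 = 898.60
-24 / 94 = -12 / 47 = -0.26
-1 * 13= -13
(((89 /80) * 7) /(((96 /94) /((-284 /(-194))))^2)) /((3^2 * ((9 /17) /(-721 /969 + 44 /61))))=-1866176602003 /24421686064128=-0.08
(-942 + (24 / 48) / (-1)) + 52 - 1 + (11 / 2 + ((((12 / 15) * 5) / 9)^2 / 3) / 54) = -5813038 / 6561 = -886.00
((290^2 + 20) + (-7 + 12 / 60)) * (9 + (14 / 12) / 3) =35537827 / 45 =789729.49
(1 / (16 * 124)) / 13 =1 / 25792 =0.00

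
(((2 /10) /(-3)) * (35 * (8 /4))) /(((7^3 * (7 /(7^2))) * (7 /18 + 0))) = -12 /49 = -0.24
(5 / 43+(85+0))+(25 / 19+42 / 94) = 3336062 / 38399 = 86.88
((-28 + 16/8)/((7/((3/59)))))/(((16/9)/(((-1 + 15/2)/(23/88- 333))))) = 50193/24186106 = 0.00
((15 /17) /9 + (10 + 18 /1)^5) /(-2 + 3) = 877728773 /51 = 17210368.10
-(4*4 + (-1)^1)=-15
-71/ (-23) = 71/ 23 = 3.09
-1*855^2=-731025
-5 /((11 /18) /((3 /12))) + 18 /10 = -27 /110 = -0.25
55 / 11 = 5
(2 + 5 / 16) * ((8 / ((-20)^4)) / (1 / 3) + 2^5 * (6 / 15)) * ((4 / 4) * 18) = 85248999 / 160000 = 532.81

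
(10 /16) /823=5 /6584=0.00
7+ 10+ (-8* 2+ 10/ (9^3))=739/ 729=1.01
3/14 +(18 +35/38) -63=-43.86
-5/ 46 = -0.11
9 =9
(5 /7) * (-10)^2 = 500 /7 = 71.43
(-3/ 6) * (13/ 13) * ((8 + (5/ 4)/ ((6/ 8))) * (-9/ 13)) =87/ 26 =3.35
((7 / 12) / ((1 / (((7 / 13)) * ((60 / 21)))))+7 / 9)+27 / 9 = 547 / 117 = 4.68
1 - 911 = -910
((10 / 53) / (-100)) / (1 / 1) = -1 / 530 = -0.00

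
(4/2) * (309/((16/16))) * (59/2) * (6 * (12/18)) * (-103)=-7511172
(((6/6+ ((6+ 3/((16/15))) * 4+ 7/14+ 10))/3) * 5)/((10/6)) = 187/4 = 46.75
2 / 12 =1 / 6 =0.17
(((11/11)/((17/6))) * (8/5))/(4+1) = 0.11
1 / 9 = 0.11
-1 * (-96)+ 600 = 696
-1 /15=-0.07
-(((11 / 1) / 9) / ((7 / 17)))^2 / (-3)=34969 / 11907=2.94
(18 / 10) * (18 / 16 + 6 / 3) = 45 / 8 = 5.62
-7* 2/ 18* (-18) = 14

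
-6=-6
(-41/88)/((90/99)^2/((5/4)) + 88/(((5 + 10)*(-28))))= -47355/45904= -1.03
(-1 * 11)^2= 121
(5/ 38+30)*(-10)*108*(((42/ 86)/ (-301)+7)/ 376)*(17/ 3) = -5667234750/ 1651157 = -3432.28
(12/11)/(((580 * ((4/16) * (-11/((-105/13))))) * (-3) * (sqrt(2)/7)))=-294 * sqrt(2)/45617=-0.01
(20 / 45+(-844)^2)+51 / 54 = 12822073 / 18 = 712337.39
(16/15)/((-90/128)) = -1024/675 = -1.52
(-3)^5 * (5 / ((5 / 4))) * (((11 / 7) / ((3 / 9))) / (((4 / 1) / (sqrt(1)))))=-8019 / 7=-1145.57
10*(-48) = -480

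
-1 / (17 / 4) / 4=-1 / 17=-0.06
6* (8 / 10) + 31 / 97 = 2483 / 485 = 5.12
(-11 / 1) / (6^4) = -0.01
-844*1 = -844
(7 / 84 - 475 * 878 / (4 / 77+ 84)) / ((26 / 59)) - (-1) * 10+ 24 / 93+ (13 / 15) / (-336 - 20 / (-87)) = -401755734144578 / 35714627715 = -11249.05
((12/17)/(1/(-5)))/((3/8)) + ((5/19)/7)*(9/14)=-297155/31654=-9.39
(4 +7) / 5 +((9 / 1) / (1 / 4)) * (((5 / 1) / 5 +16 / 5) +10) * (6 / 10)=308.92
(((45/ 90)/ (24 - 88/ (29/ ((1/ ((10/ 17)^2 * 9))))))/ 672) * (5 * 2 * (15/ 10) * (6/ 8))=97875/ 269233664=0.00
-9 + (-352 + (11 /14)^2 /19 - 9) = -1377759 /3724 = -369.97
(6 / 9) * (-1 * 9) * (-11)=66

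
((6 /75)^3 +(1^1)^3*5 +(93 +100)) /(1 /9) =27843822 /15625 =1782.00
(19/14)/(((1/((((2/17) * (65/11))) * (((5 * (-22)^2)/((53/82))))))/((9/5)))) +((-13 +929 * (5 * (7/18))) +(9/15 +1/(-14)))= 2313772084/283815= 8152.40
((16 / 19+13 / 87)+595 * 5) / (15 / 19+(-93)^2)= 2459657 / 7149051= 0.34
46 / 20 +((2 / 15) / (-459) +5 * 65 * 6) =26883167 / 13770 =1952.30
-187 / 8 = -23.38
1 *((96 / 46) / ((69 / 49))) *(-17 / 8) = -1666 / 529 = -3.15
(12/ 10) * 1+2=16/ 5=3.20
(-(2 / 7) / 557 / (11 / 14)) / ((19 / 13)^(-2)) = -1444 / 1035463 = -0.00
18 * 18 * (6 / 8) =243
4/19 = 0.21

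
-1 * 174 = -174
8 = 8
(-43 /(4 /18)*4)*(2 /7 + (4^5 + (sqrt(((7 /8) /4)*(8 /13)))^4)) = -7503164901 /9464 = -792811.17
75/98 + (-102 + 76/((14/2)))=-90.38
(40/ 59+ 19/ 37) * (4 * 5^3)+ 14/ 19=24740062/ 41477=596.48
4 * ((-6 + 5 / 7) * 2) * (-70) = 2960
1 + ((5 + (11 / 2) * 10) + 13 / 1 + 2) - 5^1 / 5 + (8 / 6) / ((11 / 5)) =2495 / 33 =75.61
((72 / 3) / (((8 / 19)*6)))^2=361 / 4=90.25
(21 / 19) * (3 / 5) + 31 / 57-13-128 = -39841 / 285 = -139.79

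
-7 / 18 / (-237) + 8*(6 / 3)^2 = 136519 / 4266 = 32.00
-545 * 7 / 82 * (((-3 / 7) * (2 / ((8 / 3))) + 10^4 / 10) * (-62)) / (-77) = -472907945 / 12628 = -37449.16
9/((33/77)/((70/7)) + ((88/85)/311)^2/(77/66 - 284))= 16602309567550/79058544711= 210.00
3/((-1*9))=-1/3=-0.33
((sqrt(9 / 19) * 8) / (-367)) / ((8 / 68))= -204 * sqrt(19) / 6973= -0.13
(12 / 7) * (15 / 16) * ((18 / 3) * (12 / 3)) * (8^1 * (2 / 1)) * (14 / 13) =8640 / 13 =664.62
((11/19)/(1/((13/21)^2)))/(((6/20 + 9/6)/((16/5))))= 29744/75411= 0.39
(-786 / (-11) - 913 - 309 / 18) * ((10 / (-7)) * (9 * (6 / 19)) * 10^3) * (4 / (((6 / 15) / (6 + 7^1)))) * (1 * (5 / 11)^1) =3315487500000 / 16093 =206020474.74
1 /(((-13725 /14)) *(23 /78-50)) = 364 /17737275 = 0.00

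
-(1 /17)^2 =-1 /289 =-0.00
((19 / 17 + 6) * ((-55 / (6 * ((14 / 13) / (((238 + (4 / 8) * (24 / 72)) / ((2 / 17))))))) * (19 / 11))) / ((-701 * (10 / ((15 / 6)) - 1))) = 100.74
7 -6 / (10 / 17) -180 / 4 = -241 / 5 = -48.20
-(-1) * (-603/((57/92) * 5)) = -194.65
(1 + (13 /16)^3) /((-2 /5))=-31465 /8192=-3.84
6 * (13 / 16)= 39 / 8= 4.88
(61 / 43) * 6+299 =13223 / 43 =307.51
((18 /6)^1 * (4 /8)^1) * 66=99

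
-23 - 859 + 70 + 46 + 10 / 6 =-2293 / 3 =-764.33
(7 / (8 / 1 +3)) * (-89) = -56.64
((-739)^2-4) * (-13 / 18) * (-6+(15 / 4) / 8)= 2181623.64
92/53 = 1.74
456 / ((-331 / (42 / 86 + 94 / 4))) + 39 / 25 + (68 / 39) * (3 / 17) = -144228869 / 4625725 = -31.18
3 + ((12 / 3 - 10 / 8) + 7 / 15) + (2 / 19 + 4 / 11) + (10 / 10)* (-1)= 71297 / 12540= 5.69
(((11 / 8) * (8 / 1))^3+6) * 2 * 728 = 1946672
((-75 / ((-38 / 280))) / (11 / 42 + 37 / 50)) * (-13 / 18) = -1990625 / 4997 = -398.36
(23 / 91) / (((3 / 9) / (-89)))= -6141 / 91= -67.48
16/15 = 1.07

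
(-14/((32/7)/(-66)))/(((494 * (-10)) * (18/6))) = -0.01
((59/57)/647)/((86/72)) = 708/528599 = 0.00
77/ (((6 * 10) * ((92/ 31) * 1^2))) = 2387/ 5520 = 0.43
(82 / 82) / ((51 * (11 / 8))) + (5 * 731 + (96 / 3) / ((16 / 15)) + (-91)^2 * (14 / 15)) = 10672041 / 935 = 11413.95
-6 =-6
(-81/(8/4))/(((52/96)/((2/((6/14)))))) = -4536/13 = -348.92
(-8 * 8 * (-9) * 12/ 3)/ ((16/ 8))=1152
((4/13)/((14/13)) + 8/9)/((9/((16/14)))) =592/3969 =0.15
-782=-782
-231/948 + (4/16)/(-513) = -9895/40527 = -0.24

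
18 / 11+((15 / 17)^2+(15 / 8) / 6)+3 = 291319 / 50864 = 5.73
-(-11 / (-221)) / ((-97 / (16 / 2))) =88 / 21437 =0.00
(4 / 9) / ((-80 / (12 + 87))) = -11 / 20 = -0.55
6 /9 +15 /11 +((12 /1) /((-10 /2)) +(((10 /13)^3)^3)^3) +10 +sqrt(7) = sqrt(7) +1895100401802349814312560867897913 /196767993264561182732267176339305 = 12.28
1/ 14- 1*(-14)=197/ 14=14.07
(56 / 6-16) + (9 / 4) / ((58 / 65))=-2885 / 696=-4.15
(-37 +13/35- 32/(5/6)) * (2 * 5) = -5252/7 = -750.29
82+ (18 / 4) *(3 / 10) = 1667 / 20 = 83.35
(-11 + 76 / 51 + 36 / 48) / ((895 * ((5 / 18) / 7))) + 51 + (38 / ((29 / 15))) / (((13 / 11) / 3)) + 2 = 5887902971 / 57360550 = 102.65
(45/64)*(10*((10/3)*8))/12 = 125/8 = 15.62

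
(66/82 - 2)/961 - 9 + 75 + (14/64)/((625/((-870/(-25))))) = 130044845209/1970050000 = 66.01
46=46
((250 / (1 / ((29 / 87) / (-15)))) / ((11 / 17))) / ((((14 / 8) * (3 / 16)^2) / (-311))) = 270694400 / 6237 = 43401.38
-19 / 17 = -1.12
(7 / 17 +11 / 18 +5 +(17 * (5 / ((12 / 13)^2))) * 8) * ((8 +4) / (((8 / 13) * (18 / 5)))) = 666380 / 153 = 4355.42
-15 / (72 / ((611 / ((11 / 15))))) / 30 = -3055 / 528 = -5.79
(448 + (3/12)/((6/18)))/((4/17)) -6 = 1901.19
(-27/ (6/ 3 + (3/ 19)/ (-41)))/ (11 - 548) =7011/ 278345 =0.03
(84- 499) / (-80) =5.19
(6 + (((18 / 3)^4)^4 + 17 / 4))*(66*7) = 2606705554498815 / 2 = 1303352777249407.50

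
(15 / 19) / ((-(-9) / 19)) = 5 / 3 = 1.67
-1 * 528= -528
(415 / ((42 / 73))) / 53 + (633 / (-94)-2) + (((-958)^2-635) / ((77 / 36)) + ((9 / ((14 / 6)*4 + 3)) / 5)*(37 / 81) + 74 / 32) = 6579668137079 / 15344560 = 428794.84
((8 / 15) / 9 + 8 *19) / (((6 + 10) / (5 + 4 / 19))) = 14113 / 285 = 49.52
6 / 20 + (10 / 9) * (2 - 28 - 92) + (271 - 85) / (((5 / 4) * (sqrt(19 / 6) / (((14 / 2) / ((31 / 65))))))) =-11773 / 90 + 2184 * sqrt(114) / 19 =1096.49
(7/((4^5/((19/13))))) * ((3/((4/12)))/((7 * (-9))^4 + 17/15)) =17955/3145551478784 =0.00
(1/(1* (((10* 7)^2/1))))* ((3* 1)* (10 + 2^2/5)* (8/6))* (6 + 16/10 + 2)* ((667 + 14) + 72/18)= 355104/6125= 57.98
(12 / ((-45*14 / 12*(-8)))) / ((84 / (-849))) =-283 / 980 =-0.29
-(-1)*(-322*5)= -1610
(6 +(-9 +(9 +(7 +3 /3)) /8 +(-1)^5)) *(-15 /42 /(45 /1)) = 5 /336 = 0.01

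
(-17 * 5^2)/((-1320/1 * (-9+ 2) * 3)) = -85/5544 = -0.02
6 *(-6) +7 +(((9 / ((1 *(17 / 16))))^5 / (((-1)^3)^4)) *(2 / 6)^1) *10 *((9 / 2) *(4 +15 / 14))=32970708218309 / 9938999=3317306.72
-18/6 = -3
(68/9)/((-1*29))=-68/261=-0.26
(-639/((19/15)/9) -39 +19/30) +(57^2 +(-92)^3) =-444610049/570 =-780017.63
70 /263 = 0.27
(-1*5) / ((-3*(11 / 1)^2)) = 5 / 363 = 0.01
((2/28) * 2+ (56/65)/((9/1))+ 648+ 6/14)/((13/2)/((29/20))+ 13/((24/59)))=616259744/34620495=17.80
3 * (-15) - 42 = -87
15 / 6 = 5 / 2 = 2.50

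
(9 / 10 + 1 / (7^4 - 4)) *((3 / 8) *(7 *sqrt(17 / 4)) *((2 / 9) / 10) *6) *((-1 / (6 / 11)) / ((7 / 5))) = -237413 *sqrt(17) / 1150560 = -0.85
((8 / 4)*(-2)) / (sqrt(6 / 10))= -4*sqrt(15) / 3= -5.16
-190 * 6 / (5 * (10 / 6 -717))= 342 / 1073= 0.32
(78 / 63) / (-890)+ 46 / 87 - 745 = -744.47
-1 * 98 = -98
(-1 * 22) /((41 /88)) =-47.22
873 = 873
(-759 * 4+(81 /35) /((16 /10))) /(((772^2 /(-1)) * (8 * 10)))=33987 /534001664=0.00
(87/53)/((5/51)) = 16.74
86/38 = 43/19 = 2.26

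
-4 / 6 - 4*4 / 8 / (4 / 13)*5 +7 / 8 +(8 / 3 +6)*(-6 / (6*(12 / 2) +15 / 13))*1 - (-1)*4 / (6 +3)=-385397 / 11592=-33.25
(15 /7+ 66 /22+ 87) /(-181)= -645 /1267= -0.51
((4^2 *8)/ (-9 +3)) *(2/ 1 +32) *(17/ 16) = -2312/ 3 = -770.67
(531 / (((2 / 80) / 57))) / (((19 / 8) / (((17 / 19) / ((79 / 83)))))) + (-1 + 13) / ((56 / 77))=1438592253 / 3002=479211.28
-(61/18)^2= -3721/324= -11.48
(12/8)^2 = 2.25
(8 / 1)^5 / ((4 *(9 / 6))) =16384 / 3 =5461.33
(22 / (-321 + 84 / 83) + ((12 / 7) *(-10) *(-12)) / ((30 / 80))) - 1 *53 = 92120389 / 185913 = 495.50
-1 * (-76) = 76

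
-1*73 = -73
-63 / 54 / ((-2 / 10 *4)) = 35 / 24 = 1.46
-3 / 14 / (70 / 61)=-0.19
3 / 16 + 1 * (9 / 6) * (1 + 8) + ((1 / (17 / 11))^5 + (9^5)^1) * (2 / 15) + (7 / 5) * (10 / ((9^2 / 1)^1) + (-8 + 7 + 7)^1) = 14528738151739 / 1840134672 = 7895.48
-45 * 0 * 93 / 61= 0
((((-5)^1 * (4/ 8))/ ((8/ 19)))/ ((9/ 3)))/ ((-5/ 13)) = 247/ 48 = 5.15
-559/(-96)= 5.82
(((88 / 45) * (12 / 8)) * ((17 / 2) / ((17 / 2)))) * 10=88 / 3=29.33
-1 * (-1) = 1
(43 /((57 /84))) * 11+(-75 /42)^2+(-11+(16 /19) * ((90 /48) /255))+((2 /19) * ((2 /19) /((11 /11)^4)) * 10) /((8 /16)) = 829329413 /1202852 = 689.47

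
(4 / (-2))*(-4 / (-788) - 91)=35852 / 197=181.99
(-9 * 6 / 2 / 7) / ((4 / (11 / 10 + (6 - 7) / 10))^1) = -27 / 28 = -0.96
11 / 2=5.50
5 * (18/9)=10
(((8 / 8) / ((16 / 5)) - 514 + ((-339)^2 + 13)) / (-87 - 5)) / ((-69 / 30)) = 9153625 / 16928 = 540.74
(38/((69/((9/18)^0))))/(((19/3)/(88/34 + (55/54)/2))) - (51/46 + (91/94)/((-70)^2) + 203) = -141597262841/694650600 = -203.84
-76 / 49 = -1.55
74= 74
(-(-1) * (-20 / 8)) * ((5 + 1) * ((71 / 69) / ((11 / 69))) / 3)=-355 / 11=-32.27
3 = 3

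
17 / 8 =2.12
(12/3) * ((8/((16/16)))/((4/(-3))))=-24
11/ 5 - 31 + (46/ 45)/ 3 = -3842/ 135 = -28.46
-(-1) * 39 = 39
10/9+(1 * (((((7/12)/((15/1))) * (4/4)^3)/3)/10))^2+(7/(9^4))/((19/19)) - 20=-4956919559/262440000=-18.89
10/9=1.11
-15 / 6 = -5 / 2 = -2.50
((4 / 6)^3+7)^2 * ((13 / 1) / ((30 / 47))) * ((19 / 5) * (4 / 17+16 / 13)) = 69312874 / 11475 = 6040.34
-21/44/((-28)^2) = -3/4928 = -0.00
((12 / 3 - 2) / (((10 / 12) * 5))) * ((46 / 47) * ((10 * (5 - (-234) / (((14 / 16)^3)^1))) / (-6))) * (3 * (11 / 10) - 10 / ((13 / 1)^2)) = -61233495332 / 68111225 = -899.02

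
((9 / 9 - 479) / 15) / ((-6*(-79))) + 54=53.93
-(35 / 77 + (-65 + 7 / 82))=58143 / 902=64.46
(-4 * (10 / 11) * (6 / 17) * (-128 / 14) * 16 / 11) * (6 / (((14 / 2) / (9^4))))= 9674588160 / 100793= 95984.72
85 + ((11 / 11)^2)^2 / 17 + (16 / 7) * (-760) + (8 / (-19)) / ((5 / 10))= -3737266 / 2261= -1652.93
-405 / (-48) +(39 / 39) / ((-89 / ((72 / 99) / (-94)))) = 6211819 / 736208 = 8.44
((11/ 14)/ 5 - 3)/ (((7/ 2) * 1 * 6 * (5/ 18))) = -597/ 1225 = -0.49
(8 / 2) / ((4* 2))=1 / 2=0.50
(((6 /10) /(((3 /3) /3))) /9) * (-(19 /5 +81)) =-424 /25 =-16.96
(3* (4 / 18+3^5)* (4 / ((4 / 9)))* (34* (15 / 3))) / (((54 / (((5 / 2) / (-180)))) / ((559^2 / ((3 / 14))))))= -406992440855 / 972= -418716502.94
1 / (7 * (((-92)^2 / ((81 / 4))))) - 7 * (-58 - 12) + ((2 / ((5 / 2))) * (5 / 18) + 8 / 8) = 1047742361 / 2132928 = 491.22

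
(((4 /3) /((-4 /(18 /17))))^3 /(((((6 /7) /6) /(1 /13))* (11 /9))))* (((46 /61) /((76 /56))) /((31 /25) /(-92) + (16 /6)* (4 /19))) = -0.02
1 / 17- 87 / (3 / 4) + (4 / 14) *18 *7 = -1359 / 17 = -79.94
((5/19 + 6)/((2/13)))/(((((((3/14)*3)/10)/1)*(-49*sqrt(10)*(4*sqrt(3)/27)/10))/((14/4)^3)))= -379015*sqrt(30)/304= -6828.79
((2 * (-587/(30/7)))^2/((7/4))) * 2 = 19295864/225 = 85759.40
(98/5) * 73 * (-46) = -65816.80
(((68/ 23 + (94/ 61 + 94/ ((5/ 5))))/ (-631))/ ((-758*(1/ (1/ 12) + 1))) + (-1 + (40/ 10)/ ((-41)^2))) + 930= 6811678468534359/ 7332250705091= 929.00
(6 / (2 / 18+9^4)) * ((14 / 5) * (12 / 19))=4536 / 2804875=0.00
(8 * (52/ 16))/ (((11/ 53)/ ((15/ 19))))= 20670/ 209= 98.90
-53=-53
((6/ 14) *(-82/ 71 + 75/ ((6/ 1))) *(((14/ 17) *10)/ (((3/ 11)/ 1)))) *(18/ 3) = 1063260/ 1207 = 880.91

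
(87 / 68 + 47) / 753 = 3283 / 51204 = 0.06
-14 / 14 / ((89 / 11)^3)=-1331 / 704969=-0.00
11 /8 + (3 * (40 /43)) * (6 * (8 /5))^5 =48922657481 /215000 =227547.24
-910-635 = -1545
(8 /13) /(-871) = -8 /11323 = -0.00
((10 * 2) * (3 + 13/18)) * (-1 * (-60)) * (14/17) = 3678.43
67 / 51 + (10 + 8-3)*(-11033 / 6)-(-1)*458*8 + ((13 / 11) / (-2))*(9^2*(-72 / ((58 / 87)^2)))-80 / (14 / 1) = -126991259 / 7854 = -16168.99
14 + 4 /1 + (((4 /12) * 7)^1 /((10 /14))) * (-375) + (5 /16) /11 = -212427 /176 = -1206.97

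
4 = 4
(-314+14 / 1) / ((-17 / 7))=2100 / 17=123.53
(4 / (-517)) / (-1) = 4 / 517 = 0.01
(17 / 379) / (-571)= -17 / 216409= -0.00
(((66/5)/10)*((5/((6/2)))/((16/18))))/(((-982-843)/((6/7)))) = -297/255500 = -0.00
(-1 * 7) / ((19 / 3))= -21 / 19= -1.11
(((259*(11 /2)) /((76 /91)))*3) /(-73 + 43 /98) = -2931621 /41572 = -70.52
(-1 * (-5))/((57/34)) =170/57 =2.98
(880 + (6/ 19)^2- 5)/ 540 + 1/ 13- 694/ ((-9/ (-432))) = -33310.30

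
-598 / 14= -299 / 7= -42.71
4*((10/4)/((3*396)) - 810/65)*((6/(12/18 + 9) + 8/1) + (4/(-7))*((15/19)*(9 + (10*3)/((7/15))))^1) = 6682868155/5486481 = 1218.06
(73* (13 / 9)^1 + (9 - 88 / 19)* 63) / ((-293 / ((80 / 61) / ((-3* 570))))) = 520736 / 522624393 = 0.00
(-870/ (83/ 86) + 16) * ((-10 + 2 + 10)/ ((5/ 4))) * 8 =-4703488/ 415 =-11333.71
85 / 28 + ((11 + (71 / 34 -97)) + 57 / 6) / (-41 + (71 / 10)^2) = -4.87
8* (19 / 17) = 152 / 17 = 8.94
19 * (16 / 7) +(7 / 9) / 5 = 13729 / 315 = 43.58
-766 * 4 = -3064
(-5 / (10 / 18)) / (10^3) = -9 / 1000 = -0.01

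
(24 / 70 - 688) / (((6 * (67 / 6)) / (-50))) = 240680 / 469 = 513.18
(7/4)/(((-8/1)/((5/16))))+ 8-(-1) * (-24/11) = 32383/5632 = 5.75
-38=-38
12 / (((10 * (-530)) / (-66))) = 198 / 1325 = 0.15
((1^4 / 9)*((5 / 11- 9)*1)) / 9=-94 / 891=-0.11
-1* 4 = -4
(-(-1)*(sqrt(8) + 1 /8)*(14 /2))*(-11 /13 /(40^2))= -77*sqrt(2) /10400-77 /166400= -0.01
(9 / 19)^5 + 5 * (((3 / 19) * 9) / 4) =17829531 / 9904396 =1.80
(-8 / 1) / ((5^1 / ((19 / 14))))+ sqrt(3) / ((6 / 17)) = -76 / 35+ 17*sqrt(3) / 6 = 2.74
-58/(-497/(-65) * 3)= -3770/1491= -2.53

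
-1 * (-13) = 13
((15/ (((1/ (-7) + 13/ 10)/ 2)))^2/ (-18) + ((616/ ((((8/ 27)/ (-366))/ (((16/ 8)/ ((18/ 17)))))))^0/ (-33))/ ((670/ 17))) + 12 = -25.34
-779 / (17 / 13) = -10127 / 17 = -595.71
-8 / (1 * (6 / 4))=-16 / 3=-5.33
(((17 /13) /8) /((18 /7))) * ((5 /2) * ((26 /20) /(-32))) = -119 /18432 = -0.01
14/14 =1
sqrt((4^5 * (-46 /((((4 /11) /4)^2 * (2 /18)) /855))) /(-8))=1584 * sqrt(2185)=74042.47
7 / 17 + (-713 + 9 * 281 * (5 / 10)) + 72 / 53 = 996993 / 1802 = 553.27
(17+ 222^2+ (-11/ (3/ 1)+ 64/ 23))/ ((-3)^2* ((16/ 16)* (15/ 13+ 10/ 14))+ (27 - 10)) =309555428/ 212313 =1458.01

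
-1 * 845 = -845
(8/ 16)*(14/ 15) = 7/ 15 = 0.47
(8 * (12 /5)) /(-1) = -96 /5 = -19.20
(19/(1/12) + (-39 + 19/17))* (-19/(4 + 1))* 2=-122816/85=-1444.89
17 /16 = 1.06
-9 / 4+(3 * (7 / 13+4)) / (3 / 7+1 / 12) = 54441 / 2236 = 24.35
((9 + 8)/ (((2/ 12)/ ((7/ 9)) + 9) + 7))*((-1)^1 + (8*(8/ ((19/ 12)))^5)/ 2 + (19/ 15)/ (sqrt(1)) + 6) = 116490616504108/ 8431117095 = 13816.75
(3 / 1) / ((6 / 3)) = 3 / 2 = 1.50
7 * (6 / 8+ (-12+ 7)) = -119 / 4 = -29.75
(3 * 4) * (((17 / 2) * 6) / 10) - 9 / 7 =2097 / 35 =59.91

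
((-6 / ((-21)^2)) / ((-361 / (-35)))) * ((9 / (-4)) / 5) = 3 / 5054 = 0.00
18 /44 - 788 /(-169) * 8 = 140209 /3718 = 37.71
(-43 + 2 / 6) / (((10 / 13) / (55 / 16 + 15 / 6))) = -988 / 3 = -329.33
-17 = -17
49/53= 0.92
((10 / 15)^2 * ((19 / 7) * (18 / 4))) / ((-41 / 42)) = -228 / 41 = -5.56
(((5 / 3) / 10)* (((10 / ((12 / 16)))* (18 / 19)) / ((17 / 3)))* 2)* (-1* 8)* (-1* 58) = 111360 / 323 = 344.77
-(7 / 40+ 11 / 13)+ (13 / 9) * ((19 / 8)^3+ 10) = 1090711 / 33280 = 32.77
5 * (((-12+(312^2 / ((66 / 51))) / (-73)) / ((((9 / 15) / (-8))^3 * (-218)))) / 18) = -3148.46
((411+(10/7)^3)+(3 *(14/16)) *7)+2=1191693/2744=434.29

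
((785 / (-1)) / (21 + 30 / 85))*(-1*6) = 26690 / 121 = 220.58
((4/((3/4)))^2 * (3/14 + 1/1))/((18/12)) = 4352/189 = 23.03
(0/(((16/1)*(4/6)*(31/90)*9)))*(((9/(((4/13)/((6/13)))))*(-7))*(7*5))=0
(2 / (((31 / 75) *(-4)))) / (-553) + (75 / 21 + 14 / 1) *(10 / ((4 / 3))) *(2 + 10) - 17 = 53638073 / 34286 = 1564.43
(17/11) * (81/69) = 459/253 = 1.81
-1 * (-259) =259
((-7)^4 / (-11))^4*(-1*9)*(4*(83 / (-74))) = 49649998270983894 / 541717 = 91653018589.01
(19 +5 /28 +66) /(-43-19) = -2385 /1736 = -1.37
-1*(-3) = 3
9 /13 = 0.69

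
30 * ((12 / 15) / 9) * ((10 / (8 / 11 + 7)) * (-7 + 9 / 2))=-440 / 51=-8.63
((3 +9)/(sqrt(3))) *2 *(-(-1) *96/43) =768 *sqrt(3)/43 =30.94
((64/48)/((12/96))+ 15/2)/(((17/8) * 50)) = 218/1275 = 0.17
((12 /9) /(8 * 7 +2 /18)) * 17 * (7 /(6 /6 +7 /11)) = 1.73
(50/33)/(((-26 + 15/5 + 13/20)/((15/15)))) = -1000/14751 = -0.07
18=18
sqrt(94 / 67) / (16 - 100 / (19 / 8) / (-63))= 1197 * sqrt(6298) / 1336784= 0.07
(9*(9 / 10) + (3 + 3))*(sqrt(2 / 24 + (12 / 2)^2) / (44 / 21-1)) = 77.33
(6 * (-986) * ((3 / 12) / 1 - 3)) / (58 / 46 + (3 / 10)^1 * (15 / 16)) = 11973984 / 1135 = 10549.77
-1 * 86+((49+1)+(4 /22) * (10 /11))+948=110372 /121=912.17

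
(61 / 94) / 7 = 61 / 658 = 0.09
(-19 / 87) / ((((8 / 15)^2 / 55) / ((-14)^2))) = -3840375 / 464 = -8276.67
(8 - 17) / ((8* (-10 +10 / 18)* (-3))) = -27 / 680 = -0.04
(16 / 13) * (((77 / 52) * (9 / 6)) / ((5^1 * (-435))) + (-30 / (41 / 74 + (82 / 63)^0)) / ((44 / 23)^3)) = -553631549 / 163080775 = -3.39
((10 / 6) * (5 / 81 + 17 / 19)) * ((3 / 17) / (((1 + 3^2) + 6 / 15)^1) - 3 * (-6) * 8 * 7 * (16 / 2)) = 230115920 / 17901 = 12854.92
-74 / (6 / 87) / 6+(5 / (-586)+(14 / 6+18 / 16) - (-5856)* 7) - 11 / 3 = 286996663 / 7032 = 40812.95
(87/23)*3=261/23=11.35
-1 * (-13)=13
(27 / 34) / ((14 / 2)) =27 / 238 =0.11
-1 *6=-6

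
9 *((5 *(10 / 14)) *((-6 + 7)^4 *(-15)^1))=-3375 / 7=-482.14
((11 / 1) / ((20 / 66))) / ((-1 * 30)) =-121 / 100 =-1.21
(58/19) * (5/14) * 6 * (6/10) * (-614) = -320508/133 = -2409.83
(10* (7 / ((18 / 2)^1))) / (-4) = -35 / 18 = -1.94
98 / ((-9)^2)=98 / 81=1.21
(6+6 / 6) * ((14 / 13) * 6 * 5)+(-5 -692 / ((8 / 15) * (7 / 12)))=-182285 / 91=-2003.13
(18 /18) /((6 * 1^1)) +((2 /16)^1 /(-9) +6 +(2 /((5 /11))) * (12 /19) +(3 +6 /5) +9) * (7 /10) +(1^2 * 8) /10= 1117807 /68400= 16.34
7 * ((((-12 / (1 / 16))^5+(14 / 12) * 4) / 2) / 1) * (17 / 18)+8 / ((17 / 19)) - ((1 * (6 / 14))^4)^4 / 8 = -105249954530930435934875049479 / 122031321051574872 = -862483120103.63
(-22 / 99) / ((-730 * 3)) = 1 / 9855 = 0.00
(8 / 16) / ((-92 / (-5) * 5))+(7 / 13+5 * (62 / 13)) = 58341 / 2392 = 24.39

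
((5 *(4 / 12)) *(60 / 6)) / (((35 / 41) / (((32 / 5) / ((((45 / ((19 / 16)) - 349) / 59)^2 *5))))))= 3297425984 / 3668691705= 0.90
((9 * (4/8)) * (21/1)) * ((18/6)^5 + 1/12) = 183771/8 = 22971.38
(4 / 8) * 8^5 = 16384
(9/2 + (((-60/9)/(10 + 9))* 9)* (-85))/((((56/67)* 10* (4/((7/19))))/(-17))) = -11812569/231040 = -51.13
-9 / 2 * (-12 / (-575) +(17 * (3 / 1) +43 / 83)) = -231.93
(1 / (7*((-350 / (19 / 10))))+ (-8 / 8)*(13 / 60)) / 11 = -7991 / 404250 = -0.02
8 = 8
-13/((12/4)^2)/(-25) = 13/225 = 0.06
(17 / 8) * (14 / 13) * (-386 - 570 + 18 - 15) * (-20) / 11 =567035 / 143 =3965.28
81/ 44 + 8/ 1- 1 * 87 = -3395/ 44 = -77.16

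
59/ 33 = 1.79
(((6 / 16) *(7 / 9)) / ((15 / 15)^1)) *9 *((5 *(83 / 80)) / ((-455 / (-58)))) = 7221 / 4160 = 1.74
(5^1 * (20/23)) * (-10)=-1000/23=-43.48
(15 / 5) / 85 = 0.04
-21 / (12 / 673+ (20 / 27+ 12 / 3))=-4.41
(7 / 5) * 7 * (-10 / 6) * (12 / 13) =-196 / 13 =-15.08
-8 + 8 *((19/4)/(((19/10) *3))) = -4/3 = -1.33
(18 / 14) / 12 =3 / 28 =0.11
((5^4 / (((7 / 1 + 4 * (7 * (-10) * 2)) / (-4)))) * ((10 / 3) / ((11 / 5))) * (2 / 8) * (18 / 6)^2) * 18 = 1687500 / 6083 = 277.41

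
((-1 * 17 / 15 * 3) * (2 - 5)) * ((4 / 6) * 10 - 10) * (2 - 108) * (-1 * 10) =-36040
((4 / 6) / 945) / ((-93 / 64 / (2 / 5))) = -256 / 1318275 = -0.00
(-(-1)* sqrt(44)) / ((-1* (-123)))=2* sqrt(11) / 123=0.05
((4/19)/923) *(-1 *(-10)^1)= 40/17537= 0.00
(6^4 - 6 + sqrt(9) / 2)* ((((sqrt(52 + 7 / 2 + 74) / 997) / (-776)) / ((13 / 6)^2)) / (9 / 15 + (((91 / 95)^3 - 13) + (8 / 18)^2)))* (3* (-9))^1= -0.01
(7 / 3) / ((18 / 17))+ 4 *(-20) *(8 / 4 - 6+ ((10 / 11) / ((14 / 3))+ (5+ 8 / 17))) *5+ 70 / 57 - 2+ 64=-806794903 / 1343034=-600.73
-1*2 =-2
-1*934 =-934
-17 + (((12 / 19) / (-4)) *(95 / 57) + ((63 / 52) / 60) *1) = -340721 / 19760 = -17.24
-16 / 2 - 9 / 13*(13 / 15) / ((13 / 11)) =-553 / 65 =-8.51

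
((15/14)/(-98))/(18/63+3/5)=-75/6076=-0.01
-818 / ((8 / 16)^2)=-3272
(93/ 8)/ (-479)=-93/ 3832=-0.02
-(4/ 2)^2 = -4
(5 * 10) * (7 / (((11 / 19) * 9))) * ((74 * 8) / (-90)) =-393680 / 891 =-441.84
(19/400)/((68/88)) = 209/3400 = 0.06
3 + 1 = 4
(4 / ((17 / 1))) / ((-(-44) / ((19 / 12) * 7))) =133 / 2244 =0.06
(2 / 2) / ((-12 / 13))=-13 / 12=-1.08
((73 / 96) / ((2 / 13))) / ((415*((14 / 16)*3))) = 949 / 209160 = 0.00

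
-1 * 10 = -10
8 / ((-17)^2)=0.03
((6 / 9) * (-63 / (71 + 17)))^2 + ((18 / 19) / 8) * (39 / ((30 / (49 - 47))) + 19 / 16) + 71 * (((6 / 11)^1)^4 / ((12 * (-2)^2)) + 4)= 25352766067 / 89017280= 284.81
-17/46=-0.37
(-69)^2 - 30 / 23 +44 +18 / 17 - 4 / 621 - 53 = 4751.75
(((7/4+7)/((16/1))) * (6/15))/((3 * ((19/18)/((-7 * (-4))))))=147/76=1.93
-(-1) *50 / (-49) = -50 / 49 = -1.02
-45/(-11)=45/11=4.09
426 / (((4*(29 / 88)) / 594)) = 191964.41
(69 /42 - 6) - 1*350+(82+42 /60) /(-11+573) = -13934621 /39340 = -354.21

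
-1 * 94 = -94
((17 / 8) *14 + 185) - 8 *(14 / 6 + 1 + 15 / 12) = 2137 / 12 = 178.08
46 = 46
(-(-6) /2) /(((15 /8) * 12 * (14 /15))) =0.14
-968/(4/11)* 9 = -23958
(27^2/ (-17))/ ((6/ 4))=-486/ 17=-28.59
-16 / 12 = -4 / 3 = -1.33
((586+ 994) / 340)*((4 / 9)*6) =632 / 51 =12.39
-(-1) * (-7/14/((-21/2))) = 1/21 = 0.05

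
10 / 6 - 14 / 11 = 13 / 33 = 0.39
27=27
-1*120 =-120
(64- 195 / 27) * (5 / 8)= 2555 / 72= 35.49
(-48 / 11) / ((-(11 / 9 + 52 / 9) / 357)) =2448 / 11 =222.55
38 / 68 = 0.56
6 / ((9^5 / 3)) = 2 / 6561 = 0.00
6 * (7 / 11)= 42 / 11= 3.82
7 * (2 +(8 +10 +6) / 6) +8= 50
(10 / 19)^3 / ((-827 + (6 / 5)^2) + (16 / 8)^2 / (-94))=-1175000 / 6653799297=-0.00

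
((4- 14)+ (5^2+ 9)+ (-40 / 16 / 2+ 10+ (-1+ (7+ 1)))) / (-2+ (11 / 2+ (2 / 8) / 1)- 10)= -159 / 25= -6.36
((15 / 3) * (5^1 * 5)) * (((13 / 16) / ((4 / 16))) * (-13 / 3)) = -21125 / 12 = -1760.42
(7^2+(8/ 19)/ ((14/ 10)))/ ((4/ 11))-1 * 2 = 71063/ 532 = 133.58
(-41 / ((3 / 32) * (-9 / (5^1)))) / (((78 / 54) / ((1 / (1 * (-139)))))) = -6560 / 5421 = -1.21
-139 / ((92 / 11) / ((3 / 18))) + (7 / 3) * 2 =1.90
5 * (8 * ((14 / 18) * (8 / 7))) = 320 / 9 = 35.56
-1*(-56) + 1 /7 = 393 /7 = 56.14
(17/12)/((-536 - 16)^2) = 17/3656448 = 0.00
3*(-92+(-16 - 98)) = -618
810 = 810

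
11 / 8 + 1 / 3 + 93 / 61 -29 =-37723 / 1464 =-25.77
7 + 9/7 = 58/7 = 8.29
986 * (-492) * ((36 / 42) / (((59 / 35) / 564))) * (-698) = 5729250337920 / 59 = 97105937930.85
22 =22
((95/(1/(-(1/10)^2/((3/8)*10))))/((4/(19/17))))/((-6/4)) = 361/7650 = 0.05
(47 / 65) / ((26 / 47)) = 2209 / 1690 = 1.31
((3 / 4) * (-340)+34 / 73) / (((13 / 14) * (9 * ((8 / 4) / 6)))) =-260134 / 2847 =-91.37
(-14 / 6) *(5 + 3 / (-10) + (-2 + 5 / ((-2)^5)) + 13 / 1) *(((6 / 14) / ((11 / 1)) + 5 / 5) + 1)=-130153 / 1760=-73.95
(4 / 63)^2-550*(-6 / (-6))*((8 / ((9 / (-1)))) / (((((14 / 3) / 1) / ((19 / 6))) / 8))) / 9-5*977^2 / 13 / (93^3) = 294.43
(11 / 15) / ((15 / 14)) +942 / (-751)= -96296 / 168975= -0.57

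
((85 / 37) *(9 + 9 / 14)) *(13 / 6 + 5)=164475 / 1036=158.76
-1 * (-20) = 20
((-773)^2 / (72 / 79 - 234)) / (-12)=47204791 / 220968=213.63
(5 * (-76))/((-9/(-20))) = -7600/9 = -844.44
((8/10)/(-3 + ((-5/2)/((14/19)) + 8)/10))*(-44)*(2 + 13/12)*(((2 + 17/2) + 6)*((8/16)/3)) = 250712/2133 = 117.54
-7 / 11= -0.64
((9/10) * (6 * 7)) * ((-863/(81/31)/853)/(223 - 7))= -187271/2763720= -0.07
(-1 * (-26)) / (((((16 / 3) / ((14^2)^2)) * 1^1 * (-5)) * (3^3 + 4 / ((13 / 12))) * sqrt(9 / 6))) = -115934 * sqrt(6) / 285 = -996.42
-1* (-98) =98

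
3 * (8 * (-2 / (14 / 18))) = -432 / 7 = -61.71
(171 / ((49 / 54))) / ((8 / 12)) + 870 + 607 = 86224 / 49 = 1759.67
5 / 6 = 0.83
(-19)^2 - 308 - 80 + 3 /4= -105 /4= -26.25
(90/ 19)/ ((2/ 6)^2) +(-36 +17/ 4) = 827/ 76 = 10.88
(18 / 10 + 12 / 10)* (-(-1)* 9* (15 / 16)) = 405 / 16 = 25.31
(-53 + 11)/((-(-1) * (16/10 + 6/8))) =-17.87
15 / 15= 1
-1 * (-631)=631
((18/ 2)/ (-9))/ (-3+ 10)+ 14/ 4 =47/ 14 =3.36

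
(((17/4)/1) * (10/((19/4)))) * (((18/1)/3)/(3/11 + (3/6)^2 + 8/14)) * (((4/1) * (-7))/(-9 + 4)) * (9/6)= 2638944/6403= 412.14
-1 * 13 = -13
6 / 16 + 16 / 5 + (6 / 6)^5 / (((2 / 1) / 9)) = 323 / 40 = 8.08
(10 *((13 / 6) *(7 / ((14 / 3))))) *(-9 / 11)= -585 / 22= -26.59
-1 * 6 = -6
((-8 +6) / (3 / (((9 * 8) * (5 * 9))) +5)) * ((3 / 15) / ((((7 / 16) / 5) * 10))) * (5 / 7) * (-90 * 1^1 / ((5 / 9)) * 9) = 25194240 / 264649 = 95.20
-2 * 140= -280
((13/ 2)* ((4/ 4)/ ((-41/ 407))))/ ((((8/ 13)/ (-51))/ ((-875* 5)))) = -15347206875/ 656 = -23395132.43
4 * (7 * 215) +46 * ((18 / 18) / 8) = 24103 / 4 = 6025.75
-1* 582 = -582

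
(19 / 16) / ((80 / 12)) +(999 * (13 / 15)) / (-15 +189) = 47829 / 9280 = 5.15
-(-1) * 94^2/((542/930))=4108740/271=15161.40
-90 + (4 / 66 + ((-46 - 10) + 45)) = -3331 / 33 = -100.94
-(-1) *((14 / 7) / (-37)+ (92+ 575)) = 666.95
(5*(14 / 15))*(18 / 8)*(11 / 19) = 231 / 38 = 6.08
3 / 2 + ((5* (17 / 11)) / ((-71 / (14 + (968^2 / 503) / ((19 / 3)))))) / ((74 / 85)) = -20448179863 / 552337258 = -37.02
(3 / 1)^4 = 81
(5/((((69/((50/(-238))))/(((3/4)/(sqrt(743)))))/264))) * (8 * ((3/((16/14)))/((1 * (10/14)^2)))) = -48510 * sqrt(743)/290513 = -4.55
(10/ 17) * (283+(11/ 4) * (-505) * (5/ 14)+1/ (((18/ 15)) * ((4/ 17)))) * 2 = -87965/ 357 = -246.40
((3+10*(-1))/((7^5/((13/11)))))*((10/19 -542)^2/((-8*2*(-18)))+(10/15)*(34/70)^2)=-52681540262/105116440275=-0.50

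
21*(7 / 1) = 147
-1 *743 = -743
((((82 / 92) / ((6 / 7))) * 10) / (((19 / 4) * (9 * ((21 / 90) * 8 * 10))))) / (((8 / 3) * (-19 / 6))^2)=1845 / 10096448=0.00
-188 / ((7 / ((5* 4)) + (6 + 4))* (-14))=1880 / 1449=1.30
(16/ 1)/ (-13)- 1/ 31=-1.26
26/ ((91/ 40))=80/ 7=11.43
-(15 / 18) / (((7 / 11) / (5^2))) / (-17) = 1.93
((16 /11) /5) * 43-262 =-13722 /55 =-249.49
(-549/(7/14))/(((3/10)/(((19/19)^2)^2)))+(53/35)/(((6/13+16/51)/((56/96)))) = -37613087/10280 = -3658.86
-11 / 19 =-0.58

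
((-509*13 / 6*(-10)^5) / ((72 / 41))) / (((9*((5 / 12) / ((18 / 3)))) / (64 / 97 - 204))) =-53510620280000 / 2619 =-20431699228.71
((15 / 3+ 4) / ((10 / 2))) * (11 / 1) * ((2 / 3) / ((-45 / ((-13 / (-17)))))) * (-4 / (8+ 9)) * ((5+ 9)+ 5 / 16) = 32747 / 43350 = 0.76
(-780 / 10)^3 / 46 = -237276 / 23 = -10316.35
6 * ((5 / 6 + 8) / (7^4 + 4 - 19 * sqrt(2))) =1007 * sqrt(2) / 5783303 + 127465 / 5783303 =0.02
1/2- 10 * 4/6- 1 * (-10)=23/6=3.83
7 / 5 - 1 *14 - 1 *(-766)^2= -2933843 / 5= -586768.60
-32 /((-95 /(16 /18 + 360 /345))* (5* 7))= 0.02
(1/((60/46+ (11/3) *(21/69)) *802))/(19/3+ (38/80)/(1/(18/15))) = 10350/138688657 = 0.00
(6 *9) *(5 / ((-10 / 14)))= -378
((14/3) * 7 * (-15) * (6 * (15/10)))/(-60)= 147/2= 73.50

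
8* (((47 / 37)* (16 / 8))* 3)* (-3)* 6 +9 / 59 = -2395539 / 2183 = -1097.36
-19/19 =-1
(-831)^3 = -573856191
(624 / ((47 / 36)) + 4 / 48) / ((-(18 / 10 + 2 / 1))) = -1348075 / 10716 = -125.80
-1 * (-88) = 88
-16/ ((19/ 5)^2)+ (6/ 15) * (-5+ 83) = 54316/ 1805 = 30.09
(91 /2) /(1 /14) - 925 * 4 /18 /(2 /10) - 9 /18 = -7043 /18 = -391.28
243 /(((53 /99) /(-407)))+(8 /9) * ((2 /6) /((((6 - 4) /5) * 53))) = -264362353 /1431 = -184739.59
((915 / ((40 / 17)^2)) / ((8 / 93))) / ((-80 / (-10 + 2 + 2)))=14755473 / 102400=144.10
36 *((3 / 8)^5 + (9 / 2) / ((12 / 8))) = 886923 / 8192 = 108.27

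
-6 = -6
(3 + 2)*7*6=210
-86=-86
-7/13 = -0.54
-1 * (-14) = 14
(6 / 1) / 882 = 1 / 147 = 0.01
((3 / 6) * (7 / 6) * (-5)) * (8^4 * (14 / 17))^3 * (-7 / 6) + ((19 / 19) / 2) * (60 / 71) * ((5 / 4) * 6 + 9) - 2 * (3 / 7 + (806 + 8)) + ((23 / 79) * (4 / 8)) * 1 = 453475176600452398265 / 3472184142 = 130602283189.75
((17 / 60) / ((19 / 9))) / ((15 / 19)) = 17 / 100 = 0.17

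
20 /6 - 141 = -413 /3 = -137.67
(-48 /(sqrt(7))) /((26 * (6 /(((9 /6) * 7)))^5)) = -7203 * sqrt(7) /1664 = -11.45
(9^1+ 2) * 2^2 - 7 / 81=3557 / 81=43.91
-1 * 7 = -7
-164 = -164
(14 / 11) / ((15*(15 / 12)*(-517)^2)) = 0.00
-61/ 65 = -0.94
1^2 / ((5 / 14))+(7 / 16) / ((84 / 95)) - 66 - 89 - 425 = -576.71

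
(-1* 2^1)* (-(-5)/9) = -10/9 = -1.11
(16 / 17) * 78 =1248 / 17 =73.41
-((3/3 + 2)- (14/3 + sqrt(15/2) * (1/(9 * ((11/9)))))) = sqrt(30)/22 + 5/3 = 1.92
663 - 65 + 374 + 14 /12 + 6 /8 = 11687 /12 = 973.92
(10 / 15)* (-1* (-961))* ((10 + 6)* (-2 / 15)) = -61504 / 45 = -1366.76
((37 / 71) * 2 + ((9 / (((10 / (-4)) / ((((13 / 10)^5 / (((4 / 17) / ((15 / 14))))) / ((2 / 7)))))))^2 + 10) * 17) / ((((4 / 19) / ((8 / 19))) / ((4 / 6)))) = 11688026406645225661 / 11360000000000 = 1028875.56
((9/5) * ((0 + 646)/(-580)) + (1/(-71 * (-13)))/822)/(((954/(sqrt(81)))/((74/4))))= -20401401251/58306556100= -0.35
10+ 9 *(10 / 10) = 19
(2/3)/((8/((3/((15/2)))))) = 1/30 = 0.03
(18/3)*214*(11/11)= 1284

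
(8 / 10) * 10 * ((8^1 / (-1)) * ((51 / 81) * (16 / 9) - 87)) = 1335616 / 243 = 5496.36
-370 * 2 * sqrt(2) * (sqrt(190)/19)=-1480 * sqrt(95)/19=-759.22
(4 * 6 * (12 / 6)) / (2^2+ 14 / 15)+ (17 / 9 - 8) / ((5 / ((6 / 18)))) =9313 / 999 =9.32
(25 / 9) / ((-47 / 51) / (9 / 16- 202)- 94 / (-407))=50681675 / 4297398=11.79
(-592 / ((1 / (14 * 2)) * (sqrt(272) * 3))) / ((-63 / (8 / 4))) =1184 * sqrt(17) / 459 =10.64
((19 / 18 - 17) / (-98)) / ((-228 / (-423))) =1927 / 6384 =0.30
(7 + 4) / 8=11 / 8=1.38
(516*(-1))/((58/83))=-21414/29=-738.41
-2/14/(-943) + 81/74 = 534755/488474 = 1.09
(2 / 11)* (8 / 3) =0.48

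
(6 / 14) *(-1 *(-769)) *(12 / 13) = 27684 / 91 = 304.22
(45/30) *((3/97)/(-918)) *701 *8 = -1402/4947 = -0.28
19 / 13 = 1.46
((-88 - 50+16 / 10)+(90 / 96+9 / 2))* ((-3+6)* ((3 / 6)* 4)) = -31431 / 40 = -785.78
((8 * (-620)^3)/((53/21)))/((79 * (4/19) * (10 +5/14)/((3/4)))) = -3289245.55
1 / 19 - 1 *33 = -626 / 19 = -32.95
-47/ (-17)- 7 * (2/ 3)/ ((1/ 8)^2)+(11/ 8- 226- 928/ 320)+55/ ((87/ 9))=-517.74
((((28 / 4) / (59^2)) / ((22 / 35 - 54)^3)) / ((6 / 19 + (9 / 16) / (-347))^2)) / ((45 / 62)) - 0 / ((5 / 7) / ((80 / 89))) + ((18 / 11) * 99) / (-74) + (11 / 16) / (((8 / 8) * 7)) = -30366657928124536389134555 / 14522725832916115334410128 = -2.09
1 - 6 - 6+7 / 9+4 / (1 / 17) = 520 / 9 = 57.78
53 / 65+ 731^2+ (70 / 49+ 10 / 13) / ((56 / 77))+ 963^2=665088896 / 455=1461733.84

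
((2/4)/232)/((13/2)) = 0.00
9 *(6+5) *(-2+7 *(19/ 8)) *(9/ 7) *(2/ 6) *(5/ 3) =1034.20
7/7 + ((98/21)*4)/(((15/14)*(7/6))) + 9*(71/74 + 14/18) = 35041/1110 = 31.57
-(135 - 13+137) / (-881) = 259 / 881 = 0.29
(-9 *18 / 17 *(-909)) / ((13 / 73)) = 10749834 / 221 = 48641.78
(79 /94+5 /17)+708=1133197 /1598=709.13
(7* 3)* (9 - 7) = 42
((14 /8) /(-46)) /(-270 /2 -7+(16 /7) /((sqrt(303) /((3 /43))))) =2107 * sqrt(303) /2121919443254+4547898397 /16975355546032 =0.00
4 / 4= 1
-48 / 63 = -16 / 21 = -0.76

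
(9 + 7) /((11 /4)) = 5.82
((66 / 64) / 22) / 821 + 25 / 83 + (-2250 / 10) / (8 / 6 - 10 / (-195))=-707373351 / 4361152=-162.20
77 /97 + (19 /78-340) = -2564591 /7566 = -338.96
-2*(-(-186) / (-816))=31 / 68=0.46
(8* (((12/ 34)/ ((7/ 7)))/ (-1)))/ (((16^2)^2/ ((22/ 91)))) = -33/ 3168256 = -0.00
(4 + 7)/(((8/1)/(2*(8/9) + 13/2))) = 1639/144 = 11.38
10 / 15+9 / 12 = 17 / 12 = 1.42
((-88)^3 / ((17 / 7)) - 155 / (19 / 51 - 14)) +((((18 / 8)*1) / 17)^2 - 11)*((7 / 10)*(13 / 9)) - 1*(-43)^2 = -16338950929847 / 57846240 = -282454.85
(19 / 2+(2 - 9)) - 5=-5 / 2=-2.50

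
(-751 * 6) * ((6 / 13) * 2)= -54072 / 13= -4159.38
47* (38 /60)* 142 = 63403 /15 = 4226.87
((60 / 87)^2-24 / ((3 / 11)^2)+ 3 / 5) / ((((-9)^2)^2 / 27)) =-4056871 / 3065445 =-1.32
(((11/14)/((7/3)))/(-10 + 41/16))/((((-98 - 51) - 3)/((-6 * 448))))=-12672/15827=-0.80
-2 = -2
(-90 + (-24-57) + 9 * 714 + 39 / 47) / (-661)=-9.46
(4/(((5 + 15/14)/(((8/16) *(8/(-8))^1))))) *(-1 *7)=196/85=2.31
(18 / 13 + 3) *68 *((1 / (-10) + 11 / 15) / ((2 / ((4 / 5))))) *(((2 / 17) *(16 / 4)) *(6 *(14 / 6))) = 161728 / 325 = 497.62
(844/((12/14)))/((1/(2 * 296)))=1748768/3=582922.67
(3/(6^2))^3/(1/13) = 13/1728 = 0.01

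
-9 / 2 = -4.50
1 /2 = 0.50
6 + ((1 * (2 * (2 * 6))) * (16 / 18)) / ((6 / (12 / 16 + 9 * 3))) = 314 / 3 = 104.67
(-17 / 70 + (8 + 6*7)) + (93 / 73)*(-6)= 215199 / 5110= 42.11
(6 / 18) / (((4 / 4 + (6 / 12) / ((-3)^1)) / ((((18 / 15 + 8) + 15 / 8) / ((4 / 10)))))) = 11.08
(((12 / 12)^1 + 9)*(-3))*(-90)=2700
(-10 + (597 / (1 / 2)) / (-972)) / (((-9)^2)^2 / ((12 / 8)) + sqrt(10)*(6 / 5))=-27285 / 10628812 + 1819*sqrt(10) / 2582801316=-0.00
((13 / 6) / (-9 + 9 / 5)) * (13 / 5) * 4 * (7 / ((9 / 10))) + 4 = -4943 / 243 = -20.34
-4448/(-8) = 556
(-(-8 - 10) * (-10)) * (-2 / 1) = 360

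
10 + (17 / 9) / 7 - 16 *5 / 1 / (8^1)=17 / 63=0.27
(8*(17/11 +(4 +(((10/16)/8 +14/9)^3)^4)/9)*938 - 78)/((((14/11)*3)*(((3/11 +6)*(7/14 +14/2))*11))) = 521877003210790872477039769186534157131/3261234049857104112551338403879190528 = 160.02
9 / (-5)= -9 / 5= -1.80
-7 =-7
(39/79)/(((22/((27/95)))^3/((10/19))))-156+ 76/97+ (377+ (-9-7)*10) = 8212281585880489/132920291441300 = 61.78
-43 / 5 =-8.60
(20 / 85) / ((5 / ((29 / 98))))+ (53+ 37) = 374908 / 4165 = 90.01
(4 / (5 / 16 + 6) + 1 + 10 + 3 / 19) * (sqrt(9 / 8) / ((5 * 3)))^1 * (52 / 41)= 294164 * sqrt(2) / 393395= 1.06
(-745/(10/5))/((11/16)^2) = -95360/121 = -788.10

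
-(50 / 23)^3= -125000 / 12167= -10.27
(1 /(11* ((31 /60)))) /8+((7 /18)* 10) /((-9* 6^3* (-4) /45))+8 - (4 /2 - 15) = 55801931 /2651616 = 21.04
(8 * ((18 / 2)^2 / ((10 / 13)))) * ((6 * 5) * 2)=50544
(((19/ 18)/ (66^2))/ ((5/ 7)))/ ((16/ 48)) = 133/ 130680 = 0.00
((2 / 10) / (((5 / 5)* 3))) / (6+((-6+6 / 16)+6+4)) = 8 / 1245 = 0.01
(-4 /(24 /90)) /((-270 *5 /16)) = 0.18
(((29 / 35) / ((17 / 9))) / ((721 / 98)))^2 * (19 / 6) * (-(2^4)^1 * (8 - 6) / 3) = -9203904 / 76650025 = -0.12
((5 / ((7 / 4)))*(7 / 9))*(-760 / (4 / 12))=-15200 / 3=-5066.67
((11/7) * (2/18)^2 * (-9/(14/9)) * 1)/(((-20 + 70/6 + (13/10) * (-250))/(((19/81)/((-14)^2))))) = 209/518616000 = 0.00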